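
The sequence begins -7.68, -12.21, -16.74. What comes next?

Differences: -12.21 - -7.68 = -4.53
This is an arithmetic sequence with common difference d = -4.53.
Next term = -16.74 + -4.53 = -21.27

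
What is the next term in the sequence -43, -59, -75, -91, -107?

Differences: -59 - -43 = -16
This is an arithmetic sequence with common difference d = -16.
Next term = -107 + -16 = -123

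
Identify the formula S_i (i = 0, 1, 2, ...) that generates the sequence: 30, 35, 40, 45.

Check differences: 35 - 30 = 5
40 - 35 = 5
Common difference d = 5.
First term a = 30.
Formula: S_i = 30 + 5*i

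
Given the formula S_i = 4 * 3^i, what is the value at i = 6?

S_6 = 4 * 3^6 = 4 * 729 = 2916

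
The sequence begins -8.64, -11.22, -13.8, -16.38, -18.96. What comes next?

Differences: -11.22 - -8.64 = -2.58
This is an arithmetic sequence with common difference d = -2.58.
Next term = -18.96 + -2.58 = -21.54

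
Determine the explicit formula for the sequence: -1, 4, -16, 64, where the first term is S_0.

Check ratios: 4 / -1 = -4.0
Common ratio r = -4.
First term a = -1.
Formula: S_i = -1 * (-4)^i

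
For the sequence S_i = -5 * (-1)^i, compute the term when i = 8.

S_8 = -5 * (-1)^8 = -5 * 1 = -5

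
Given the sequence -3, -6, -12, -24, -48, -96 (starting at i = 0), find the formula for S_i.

Check ratios: -6 / -3 = 2.0
Common ratio r = 2.
First term a = -3.
Formula: S_i = -3 * 2^i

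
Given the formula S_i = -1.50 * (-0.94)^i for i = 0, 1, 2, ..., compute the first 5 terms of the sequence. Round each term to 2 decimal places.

This is a geometric sequence.
i=0: S_0 = -1.5 * (-0.94)^0 = -1.5
i=1: S_1 = -1.5 * (-0.94)^1 = 1.41
i=2: S_2 = -1.5 * (-0.94)^2 ≈ -1.33
i=3: S_3 = -1.5 * (-0.94)^3 ≈ 1.25
i=4: S_4 = -1.5 * (-0.94)^4 ≈ -1.17
The first 5 terms are: [-1.5, 1.41, -1.33, 1.25, -1.17]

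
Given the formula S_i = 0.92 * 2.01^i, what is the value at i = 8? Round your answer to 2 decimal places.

S_8 = 0.92 * 2.01^8 ≈ 0.92 * 266.421 ≈ 245.11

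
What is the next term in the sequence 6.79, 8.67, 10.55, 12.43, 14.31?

Differences: 8.67 - 6.79 = 1.88
This is an arithmetic sequence with common difference d = 1.88.
Next term = 14.31 + 1.88 = 16.19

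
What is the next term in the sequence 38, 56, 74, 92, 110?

Differences: 56 - 38 = 18
This is an arithmetic sequence with common difference d = 18.
Next term = 110 + 18 = 128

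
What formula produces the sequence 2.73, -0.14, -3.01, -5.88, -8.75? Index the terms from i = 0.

Check differences: -0.14 - 2.73 = -2.87
-3.01 - -0.14 = -2.87
Common difference d = -2.87.
First term a = 2.73.
Formula: S_i = 2.73 - 2.87*i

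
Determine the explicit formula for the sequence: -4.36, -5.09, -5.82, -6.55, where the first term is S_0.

Check differences: -5.09 - -4.36 = -0.73
-5.82 - -5.09 = -0.73
Common difference d = -0.73.
First term a = -4.36.
Formula: S_i = -4.36 - 0.73*i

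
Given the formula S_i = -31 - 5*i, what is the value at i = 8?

S_8 = -31 + -5*8 = -31 + -40 = -71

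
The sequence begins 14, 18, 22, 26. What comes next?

Differences: 18 - 14 = 4
This is an arithmetic sequence with common difference d = 4.
Next term = 26 + 4 = 30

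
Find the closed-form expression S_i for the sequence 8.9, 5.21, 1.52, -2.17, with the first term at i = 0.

Check differences: 5.21 - 8.9 = -3.69
1.52 - 5.21 = -3.69
Common difference d = -3.69.
First term a = 8.9.
Formula: S_i = 8.90 - 3.69*i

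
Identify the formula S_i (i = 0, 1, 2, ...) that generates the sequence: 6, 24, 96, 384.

Check ratios: 24 / 6 = 4.0
Common ratio r = 4.
First term a = 6.
Formula: S_i = 6 * 4^i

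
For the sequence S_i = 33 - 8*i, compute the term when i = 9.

S_9 = 33 + -8*9 = 33 + -72 = -39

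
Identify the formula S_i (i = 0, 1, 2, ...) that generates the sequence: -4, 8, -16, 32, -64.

Check ratios: 8 / -4 = -2.0
Common ratio r = -2.
First term a = -4.
Formula: S_i = -4 * (-2)^i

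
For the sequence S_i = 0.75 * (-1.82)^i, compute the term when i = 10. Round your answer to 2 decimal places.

S_10 = 0.75 * (-1.82)^10 ≈ 0.75 * 398.7621 ≈ 299.07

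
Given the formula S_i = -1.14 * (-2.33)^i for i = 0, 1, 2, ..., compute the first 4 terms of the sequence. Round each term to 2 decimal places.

This is a geometric sequence.
i=0: S_0 = -1.14 * (-2.33)^0 = -1.14
i=1: S_1 = -1.14 * (-2.33)^1 ≈ 2.66
i=2: S_2 = -1.14 * (-2.33)^2 ≈ -6.19
i=3: S_3 = -1.14 * (-2.33)^3 ≈ 14.42
The first 4 terms are: [-1.14, 2.66, -6.19, 14.42]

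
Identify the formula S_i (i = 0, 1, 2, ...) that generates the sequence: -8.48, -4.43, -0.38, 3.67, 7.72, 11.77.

Check differences: -4.43 - -8.48 = 4.05
-0.38 - -4.43 = 4.05
Common difference d = 4.05.
First term a = -8.48.
Formula: S_i = -8.48 + 4.05*i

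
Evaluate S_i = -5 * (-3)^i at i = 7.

S_7 = -5 * (-3)^7 = -5 * -2187 = 10935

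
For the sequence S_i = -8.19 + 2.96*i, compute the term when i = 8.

S_8 = -8.19 + 2.96*8 = -8.19 + 23.68 = 15.49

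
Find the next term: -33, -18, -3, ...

Differences: -18 - -33 = 15
This is an arithmetic sequence with common difference d = 15.
Next term = -3 + 15 = 12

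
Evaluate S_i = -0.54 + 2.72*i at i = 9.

S_9 = -0.54 + 2.72*9 = -0.54 + 24.48 = 23.94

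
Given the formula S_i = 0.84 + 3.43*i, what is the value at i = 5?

S_5 = 0.84 + 3.43*5 = 0.84 + 17.15 = 17.99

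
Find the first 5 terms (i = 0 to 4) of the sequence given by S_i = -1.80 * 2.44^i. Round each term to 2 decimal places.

This is a geometric sequence.
i=0: S_0 = -1.8 * 2.44^0 = -1.8
i=1: S_1 = -1.8 * 2.44^1 ≈ -4.39
i=2: S_2 = -1.8 * 2.44^2 ≈ -10.72
i=3: S_3 = -1.8 * 2.44^3 ≈ -26.15
i=4: S_4 = -1.8 * 2.44^4 ≈ -63.8
The first 5 terms are: [-1.8, -4.39, -10.72, -26.15, -63.8]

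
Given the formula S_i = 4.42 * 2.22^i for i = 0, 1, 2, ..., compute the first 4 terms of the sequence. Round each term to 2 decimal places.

This is a geometric sequence.
i=0: S_0 = 4.42 * 2.22^0 = 4.42
i=1: S_1 = 4.42 * 2.22^1 ≈ 9.81
i=2: S_2 = 4.42 * 2.22^2 ≈ 21.78
i=3: S_3 = 4.42 * 2.22^3 ≈ 48.36
The first 4 terms are: [4.42, 9.81, 21.78, 48.36]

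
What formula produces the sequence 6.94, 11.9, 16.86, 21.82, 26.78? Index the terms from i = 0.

Check differences: 11.9 - 6.94 = 4.96
16.86 - 11.9 = 4.96
Common difference d = 4.96.
First term a = 6.94.
Formula: S_i = 6.94 + 4.96*i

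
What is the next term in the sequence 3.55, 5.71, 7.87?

Differences: 5.71 - 3.55 = 2.16
This is an arithmetic sequence with common difference d = 2.16.
Next term = 7.87 + 2.16 = 10.03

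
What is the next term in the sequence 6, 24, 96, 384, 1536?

Ratios: 24 / 6 = 4.0
This is a geometric sequence with common ratio r = 4.
Next term = 1536 * 4 = 6144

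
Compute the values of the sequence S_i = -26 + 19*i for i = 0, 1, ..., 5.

This is an arithmetic sequence.
i=0: S_0 = -26 + 19*0 = -26
i=1: S_1 = -26 + 19*1 = -7
i=2: S_2 = -26 + 19*2 = 12
i=3: S_3 = -26 + 19*3 = 31
i=4: S_4 = -26 + 19*4 = 50
i=5: S_5 = -26 + 19*5 = 69
The first 6 terms are: [-26, -7, 12, 31, 50, 69]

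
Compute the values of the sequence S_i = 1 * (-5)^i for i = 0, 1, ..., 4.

This is a geometric sequence.
i=0: S_0 = 1 * (-5)^0 = 1
i=1: S_1 = 1 * (-5)^1 = -5
i=2: S_2 = 1 * (-5)^2 = 25
i=3: S_3 = 1 * (-5)^3 = -125
i=4: S_4 = 1 * (-5)^4 = 625
The first 5 terms are: [1, -5, 25, -125, 625]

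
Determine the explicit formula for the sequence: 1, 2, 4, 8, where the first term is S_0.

Check ratios: 2 / 1 = 2.0
Common ratio r = 2.
First term a = 1.
Formula: S_i = 1 * 2^i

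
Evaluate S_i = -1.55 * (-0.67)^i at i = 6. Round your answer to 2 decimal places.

S_6 = -1.55 * (-0.67)^6 ≈ -1.55 * 0.0905 ≈ -0.14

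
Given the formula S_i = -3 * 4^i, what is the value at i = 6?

S_6 = -3 * 4^6 = -3 * 4096 = -12288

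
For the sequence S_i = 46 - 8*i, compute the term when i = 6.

S_6 = 46 + -8*6 = 46 + -48 = -2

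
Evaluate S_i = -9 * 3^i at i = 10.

S_10 = -9 * 3^10 = -9 * 59049 = -531441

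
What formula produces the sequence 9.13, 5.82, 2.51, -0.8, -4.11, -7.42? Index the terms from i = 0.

Check differences: 5.82 - 9.13 = -3.31
2.51 - 5.82 = -3.31
Common difference d = -3.31.
First term a = 9.13.
Formula: S_i = 9.13 - 3.31*i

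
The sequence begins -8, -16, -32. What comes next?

Ratios: -16 / -8 = 2.0
This is a geometric sequence with common ratio r = 2.
Next term = -32 * 2 = -64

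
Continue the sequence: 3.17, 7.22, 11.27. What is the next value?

Differences: 7.22 - 3.17 = 4.05
This is an arithmetic sequence with common difference d = 4.05.
Next term = 11.27 + 4.05 = 15.32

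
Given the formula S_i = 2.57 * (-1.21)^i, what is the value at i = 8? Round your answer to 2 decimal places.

S_8 = 2.57 * (-1.21)^8 ≈ 2.57 * 4.595 ≈ 11.81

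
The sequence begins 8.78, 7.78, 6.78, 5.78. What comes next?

Differences: 7.78 - 8.78 = -1.0
This is an arithmetic sequence with common difference d = -1.0.
Next term = 5.78 + -1.0 = 4.78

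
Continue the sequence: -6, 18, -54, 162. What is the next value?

Ratios: 18 / -6 = -3.0
This is a geometric sequence with common ratio r = -3.
Next term = 162 * -3 = -486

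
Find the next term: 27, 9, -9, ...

Differences: 9 - 27 = -18
This is an arithmetic sequence with common difference d = -18.
Next term = -9 + -18 = -27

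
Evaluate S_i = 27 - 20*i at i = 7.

S_7 = 27 + -20*7 = 27 + -140 = -113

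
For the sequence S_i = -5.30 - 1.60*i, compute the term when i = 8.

S_8 = -5.3 + -1.6*8 = -5.3 + -12.8 = -18.1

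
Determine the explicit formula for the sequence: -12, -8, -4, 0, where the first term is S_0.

Check differences: -8 - -12 = 4
-4 - -8 = 4
Common difference d = 4.
First term a = -12.
Formula: S_i = -12 + 4*i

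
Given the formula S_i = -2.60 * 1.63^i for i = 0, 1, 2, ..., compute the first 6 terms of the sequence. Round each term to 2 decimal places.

This is a geometric sequence.
i=0: S_0 = -2.6 * 1.63^0 = -2.6
i=1: S_1 = -2.6 * 1.63^1 ≈ -4.24
i=2: S_2 = -2.6 * 1.63^2 ≈ -6.91
i=3: S_3 = -2.6 * 1.63^3 ≈ -11.26
i=4: S_4 = -2.6 * 1.63^4 ≈ -18.35
i=5: S_5 = -2.6 * 1.63^5 ≈ -29.92
The first 6 terms are: [-2.6, -4.24, -6.91, -11.26, -18.35, -29.92]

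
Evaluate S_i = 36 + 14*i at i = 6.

S_6 = 36 + 14*6 = 36 + 84 = 120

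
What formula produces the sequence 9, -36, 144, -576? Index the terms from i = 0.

Check ratios: -36 / 9 = -4.0
Common ratio r = -4.
First term a = 9.
Formula: S_i = 9 * (-4)^i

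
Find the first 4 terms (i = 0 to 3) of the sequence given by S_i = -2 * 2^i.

This is a geometric sequence.
i=0: S_0 = -2 * 2^0 = -2
i=1: S_1 = -2 * 2^1 = -4
i=2: S_2 = -2 * 2^2 = -8
i=3: S_3 = -2 * 2^3 = -16
The first 4 terms are: [-2, -4, -8, -16]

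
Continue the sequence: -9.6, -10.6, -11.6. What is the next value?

Differences: -10.6 - -9.6 = -1.0
This is an arithmetic sequence with common difference d = -1.0.
Next term = -11.6 + -1.0 = -12.6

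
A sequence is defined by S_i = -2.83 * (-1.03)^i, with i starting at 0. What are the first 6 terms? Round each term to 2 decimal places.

This is a geometric sequence.
i=0: S_0 = -2.83 * (-1.03)^0 = -2.83
i=1: S_1 = -2.83 * (-1.03)^1 ≈ 2.91
i=2: S_2 = -2.83 * (-1.03)^2 ≈ -3.0
i=3: S_3 = -2.83 * (-1.03)^3 ≈ 3.09
i=4: S_4 = -2.83 * (-1.03)^4 ≈ -3.19
i=5: S_5 = -2.83 * (-1.03)^5 ≈ 3.28
The first 6 terms are: [-2.83, 2.91, -3.0, 3.09, -3.19, 3.28]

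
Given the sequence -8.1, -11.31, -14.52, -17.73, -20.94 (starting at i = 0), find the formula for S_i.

Check differences: -11.31 - -8.1 = -3.21
-14.52 - -11.31 = -3.21
Common difference d = -3.21.
First term a = -8.1.
Formula: S_i = -8.10 - 3.21*i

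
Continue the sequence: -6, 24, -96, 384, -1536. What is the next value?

Ratios: 24 / -6 = -4.0
This is a geometric sequence with common ratio r = -4.
Next term = -1536 * -4 = 6144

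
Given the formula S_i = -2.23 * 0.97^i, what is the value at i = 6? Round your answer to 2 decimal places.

S_6 = -2.23 * 0.97^6 ≈ -2.23 * 0.833 ≈ -1.86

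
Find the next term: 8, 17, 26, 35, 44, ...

Differences: 17 - 8 = 9
This is an arithmetic sequence with common difference d = 9.
Next term = 44 + 9 = 53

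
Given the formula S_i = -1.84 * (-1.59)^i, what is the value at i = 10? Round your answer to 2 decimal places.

S_10 = -1.84 * (-1.59)^10 ≈ -1.84 * 103.2693 ≈ -190.02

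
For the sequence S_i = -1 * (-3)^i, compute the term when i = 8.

S_8 = -1 * (-3)^8 = -1 * 6561 = -6561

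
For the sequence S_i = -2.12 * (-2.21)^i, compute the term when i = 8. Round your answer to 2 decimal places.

S_8 = -2.12 * (-2.21)^8 ≈ -2.12 * 569.034 ≈ -1206.35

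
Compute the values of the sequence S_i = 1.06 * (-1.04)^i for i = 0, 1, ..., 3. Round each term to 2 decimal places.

This is a geometric sequence.
i=0: S_0 = 1.06 * (-1.04)^0 = 1.06
i=1: S_1 = 1.06 * (-1.04)^1 ≈ -1.1
i=2: S_2 = 1.06 * (-1.04)^2 ≈ 1.15
i=3: S_3 = 1.06 * (-1.04)^3 ≈ -1.19
The first 4 terms are: [1.06, -1.1, 1.15, -1.19]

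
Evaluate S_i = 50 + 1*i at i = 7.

S_7 = 50 + 1*7 = 50 + 7 = 57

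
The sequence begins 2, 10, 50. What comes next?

Ratios: 10 / 2 = 5.0
This is a geometric sequence with common ratio r = 5.
Next term = 50 * 5 = 250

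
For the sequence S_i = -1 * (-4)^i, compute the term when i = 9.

S_9 = -1 * (-4)^9 = -1 * -262144 = 262144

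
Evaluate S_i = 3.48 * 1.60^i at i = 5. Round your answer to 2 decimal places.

S_5 = 3.48 * 1.6^5 ≈ 3.48 * 10.4858 ≈ 36.49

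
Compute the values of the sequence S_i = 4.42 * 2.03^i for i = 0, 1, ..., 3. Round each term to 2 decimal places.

This is a geometric sequence.
i=0: S_0 = 4.42 * 2.03^0 = 4.42
i=1: S_1 = 4.42 * 2.03^1 ≈ 8.97
i=2: S_2 = 4.42 * 2.03^2 ≈ 18.21
i=3: S_3 = 4.42 * 2.03^3 ≈ 36.98
The first 4 terms are: [4.42, 8.97, 18.21, 36.98]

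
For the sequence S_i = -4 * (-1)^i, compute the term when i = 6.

S_6 = -4 * (-1)^6 = -4 * 1 = -4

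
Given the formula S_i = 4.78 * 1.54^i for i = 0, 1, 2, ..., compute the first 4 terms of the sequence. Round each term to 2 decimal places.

This is a geometric sequence.
i=0: S_0 = 4.78 * 1.54^0 = 4.78
i=1: S_1 = 4.78 * 1.54^1 ≈ 7.36
i=2: S_2 = 4.78 * 1.54^2 ≈ 11.34
i=3: S_3 = 4.78 * 1.54^3 ≈ 17.46
The first 4 terms are: [4.78, 7.36, 11.34, 17.46]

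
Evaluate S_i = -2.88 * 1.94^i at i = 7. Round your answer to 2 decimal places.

S_7 = -2.88 * 1.94^7 ≈ -2.88 * 103.4218 ≈ -297.85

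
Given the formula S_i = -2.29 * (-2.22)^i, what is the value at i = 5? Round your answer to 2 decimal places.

S_5 = -2.29 * (-2.22)^5 ≈ -2.29 * -53.9219 ≈ 123.48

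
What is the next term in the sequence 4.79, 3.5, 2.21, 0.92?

Differences: 3.5 - 4.79 = -1.29
This is an arithmetic sequence with common difference d = -1.29.
Next term = 0.92 + -1.29 = -0.37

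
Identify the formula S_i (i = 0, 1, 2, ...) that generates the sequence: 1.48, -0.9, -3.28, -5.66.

Check differences: -0.9 - 1.48 = -2.38
-3.28 - -0.9 = -2.38
Common difference d = -2.38.
First term a = 1.48.
Formula: S_i = 1.48 - 2.38*i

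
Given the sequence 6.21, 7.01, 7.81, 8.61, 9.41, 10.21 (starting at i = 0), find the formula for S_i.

Check differences: 7.01 - 6.21 = 0.8
7.81 - 7.01 = 0.8
Common difference d = 0.8.
First term a = 6.21.
Formula: S_i = 6.21 + 0.80*i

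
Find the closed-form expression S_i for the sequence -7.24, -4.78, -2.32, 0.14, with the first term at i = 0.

Check differences: -4.78 - -7.24 = 2.46
-2.32 - -4.78 = 2.46
Common difference d = 2.46.
First term a = -7.24.
Formula: S_i = -7.24 + 2.46*i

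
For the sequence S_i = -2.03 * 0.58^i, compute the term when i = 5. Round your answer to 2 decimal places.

S_5 = -2.03 * 0.58^5 ≈ -2.03 * 0.0656 ≈ -0.13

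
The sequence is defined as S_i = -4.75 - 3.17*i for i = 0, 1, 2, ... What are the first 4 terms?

This is an arithmetic sequence.
i=0: S_0 = -4.75 + -3.17*0 = -4.75
i=1: S_1 = -4.75 + -3.17*1 = -7.92
i=2: S_2 = -4.75 + -3.17*2 = -11.09
i=3: S_3 = -4.75 + -3.17*3 = -14.26
The first 4 terms are: [-4.75, -7.92, -11.09, -14.26]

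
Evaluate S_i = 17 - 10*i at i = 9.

S_9 = 17 + -10*9 = 17 + -90 = -73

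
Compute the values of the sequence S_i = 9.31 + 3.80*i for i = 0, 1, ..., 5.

This is an arithmetic sequence.
i=0: S_0 = 9.31 + 3.8*0 = 9.31
i=1: S_1 = 9.31 + 3.8*1 = 13.11
i=2: S_2 = 9.31 + 3.8*2 = 16.91
i=3: S_3 = 9.31 + 3.8*3 = 20.71
i=4: S_4 = 9.31 + 3.8*4 = 24.51
i=5: S_5 = 9.31 + 3.8*5 = 28.31
The first 6 terms are: [9.31, 13.11, 16.91, 20.71, 24.51, 28.31]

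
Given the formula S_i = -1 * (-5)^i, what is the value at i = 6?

S_6 = -1 * (-5)^6 = -1 * 15625 = -15625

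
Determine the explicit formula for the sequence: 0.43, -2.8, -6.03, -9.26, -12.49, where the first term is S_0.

Check differences: -2.8 - 0.43 = -3.23
-6.03 - -2.8 = -3.23
Common difference d = -3.23.
First term a = 0.43.
Formula: S_i = 0.43 - 3.23*i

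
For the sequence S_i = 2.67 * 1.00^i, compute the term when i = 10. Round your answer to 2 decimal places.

S_10 = 2.67 * 1.0^10 = 2.67 * 1 = 2.67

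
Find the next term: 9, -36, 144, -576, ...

Ratios: -36 / 9 = -4.0
This is a geometric sequence with common ratio r = -4.
Next term = -576 * -4 = 2304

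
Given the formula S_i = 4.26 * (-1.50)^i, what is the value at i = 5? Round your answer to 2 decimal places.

S_5 = 4.26 * (-1.5)^5 ≈ 4.26 * -7.5938 ≈ -32.35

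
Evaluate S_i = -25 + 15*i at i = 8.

S_8 = -25 + 15*8 = -25 + 120 = 95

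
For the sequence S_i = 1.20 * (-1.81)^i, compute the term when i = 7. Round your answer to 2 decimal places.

S_7 = 1.2 * (-1.81)^7 ≈ 1.2 * -63.6429 ≈ -76.37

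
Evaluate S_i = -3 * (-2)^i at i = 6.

S_6 = -3 * (-2)^6 = -3 * 64 = -192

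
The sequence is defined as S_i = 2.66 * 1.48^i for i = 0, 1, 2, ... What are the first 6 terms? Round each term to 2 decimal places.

This is a geometric sequence.
i=0: S_0 = 2.66 * 1.48^0 = 2.66
i=1: S_1 = 2.66 * 1.48^1 ≈ 3.94
i=2: S_2 = 2.66 * 1.48^2 ≈ 5.83
i=3: S_3 = 2.66 * 1.48^3 ≈ 8.62
i=4: S_4 = 2.66 * 1.48^4 ≈ 12.76
i=5: S_5 = 2.66 * 1.48^5 ≈ 18.89
The first 6 terms are: [2.66, 3.94, 5.83, 8.62, 12.76, 18.89]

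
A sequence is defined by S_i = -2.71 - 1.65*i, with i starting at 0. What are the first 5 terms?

This is an arithmetic sequence.
i=0: S_0 = -2.71 + -1.65*0 = -2.71
i=1: S_1 = -2.71 + -1.65*1 = -4.36
i=2: S_2 = -2.71 + -1.65*2 = -6.01
i=3: S_3 = -2.71 + -1.65*3 = -7.66
i=4: S_4 = -2.71 + -1.65*4 = -9.31
The first 5 terms are: [-2.71, -4.36, -6.01, -7.66, -9.31]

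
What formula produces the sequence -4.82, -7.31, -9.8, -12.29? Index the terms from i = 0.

Check differences: -7.31 - -4.82 = -2.49
-9.8 - -7.31 = -2.49
Common difference d = -2.49.
First term a = -4.82.
Formula: S_i = -4.82 - 2.49*i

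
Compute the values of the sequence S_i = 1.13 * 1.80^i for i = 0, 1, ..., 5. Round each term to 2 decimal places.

This is a geometric sequence.
i=0: S_0 = 1.13 * 1.8^0 = 1.13
i=1: S_1 = 1.13 * 1.8^1 ≈ 2.03
i=2: S_2 = 1.13 * 1.8^2 ≈ 3.66
i=3: S_3 = 1.13 * 1.8^3 ≈ 6.59
i=4: S_4 = 1.13 * 1.8^4 ≈ 11.86
i=5: S_5 = 1.13 * 1.8^5 ≈ 21.35
The first 6 terms are: [1.13, 2.03, 3.66, 6.59, 11.86, 21.35]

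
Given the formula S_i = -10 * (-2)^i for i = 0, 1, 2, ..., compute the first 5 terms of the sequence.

This is a geometric sequence.
i=0: S_0 = -10 * (-2)^0 = -10
i=1: S_1 = -10 * (-2)^1 = 20
i=2: S_2 = -10 * (-2)^2 = -40
i=3: S_3 = -10 * (-2)^3 = 80
i=4: S_4 = -10 * (-2)^4 = -160
The first 5 terms are: [-10, 20, -40, 80, -160]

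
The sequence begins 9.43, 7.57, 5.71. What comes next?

Differences: 7.57 - 9.43 = -1.86
This is an arithmetic sequence with common difference d = -1.86.
Next term = 5.71 + -1.86 = 3.85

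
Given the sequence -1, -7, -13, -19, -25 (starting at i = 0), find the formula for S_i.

Check differences: -7 - -1 = -6
-13 - -7 = -6
Common difference d = -6.
First term a = -1.
Formula: S_i = -1 - 6*i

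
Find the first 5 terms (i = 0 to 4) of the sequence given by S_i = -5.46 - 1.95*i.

This is an arithmetic sequence.
i=0: S_0 = -5.46 + -1.95*0 = -5.46
i=1: S_1 = -5.46 + -1.95*1 = -7.41
i=2: S_2 = -5.46 + -1.95*2 = -9.36
i=3: S_3 = -5.46 + -1.95*3 = -11.31
i=4: S_4 = -5.46 + -1.95*4 = -13.26
The first 5 terms are: [-5.46, -7.41, -9.36, -11.31, -13.26]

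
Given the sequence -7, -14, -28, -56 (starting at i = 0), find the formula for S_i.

Check ratios: -14 / -7 = 2.0
Common ratio r = 2.
First term a = -7.
Formula: S_i = -7 * 2^i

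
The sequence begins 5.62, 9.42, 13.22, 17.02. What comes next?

Differences: 9.42 - 5.62 = 3.8
This is an arithmetic sequence with common difference d = 3.8.
Next term = 17.02 + 3.8 = 20.82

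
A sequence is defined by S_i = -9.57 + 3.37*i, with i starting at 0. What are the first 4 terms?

This is an arithmetic sequence.
i=0: S_0 = -9.57 + 3.37*0 = -9.57
i=1: S_1 = -9.57 + 3.37*1 = -6.2
i=2: S_2 = -9.57 + 3.37*2 = -2.83
i=3: S_3 = -9.57 + 3.37*3 = 0.54
The first 4 terms are: [-9.57, -6.2, -2.83, 0.54]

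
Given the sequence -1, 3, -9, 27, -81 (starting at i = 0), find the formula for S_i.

Check ratios: 3 / -1 = -3.0
Common ratio r = -3.
First term a = -1.
Formula: S_i = -1 * (-3)^i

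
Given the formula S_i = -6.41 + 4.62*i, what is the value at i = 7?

S_7 = -6.41 + 4.62*7 = -6.41 + 32.34 = 25.93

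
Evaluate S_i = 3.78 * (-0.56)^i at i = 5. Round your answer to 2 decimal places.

S_5 = 3.78 * (-0.56)^5 ≈ 3.78 * -0.0551 ≈ -0.21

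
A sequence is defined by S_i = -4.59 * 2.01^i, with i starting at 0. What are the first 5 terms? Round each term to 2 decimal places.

This is a geometric sequence.
i=0: S_0 = -4.59 * 2.01^0 = -4.59
i=1: S_1 = -4.59 * 2.01^1 ≈ -9.23
i=2: S_2 = -4.59 * 2.01^2 ≈ -18.54
i=3: S_3 = -4.59 * 2.01^3 ≈ -37.27
i=4: S_4 = -4.59 * 2.01^4 ≈ -74.92
The first 5 terms are: [-4.59, -9.23, -18.54, -37.27, -74.92]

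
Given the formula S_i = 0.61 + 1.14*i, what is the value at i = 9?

S_9 = 0.61 + 1.14*9 = 0.61 + 10.26 = 10.87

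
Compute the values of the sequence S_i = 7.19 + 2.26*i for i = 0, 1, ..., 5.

This is an arithmetic sequence.
i=0: S_0 = 7.19 + 2.26*0 = 7.19
i=1: S_1 = 7.19 + 2.26*1 = 9.45
i=2: S_2 = 7.19 + 2.26*2 = 11.71
i=3: S_3 = 7.19 + 2.26*3 = 13.97
i=4: S_4 = 7.19 + 2.26*4 = 16.23
i=5: S_5 = 7.19 + 2.26*5 = 18.49
The first 6 terms are: [7.19, 9.45, 11.71, 13.97, 16.23, 18.49]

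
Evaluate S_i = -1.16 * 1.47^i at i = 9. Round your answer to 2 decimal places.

S_9 = -1.16 * 1.47^9 ≈ -1.16 * 32.0521 ≈ -37.18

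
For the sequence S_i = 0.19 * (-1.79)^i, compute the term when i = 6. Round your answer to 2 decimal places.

S_6 = 0.19 * (-1.79)^6 ≈ 0.19 * 32.8941 ≈ 6.25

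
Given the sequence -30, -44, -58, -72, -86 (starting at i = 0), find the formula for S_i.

Check differences: -44 - -30 = -14
-58 - -44 = -14
Common difference d = -14.
First term a = -30.
Formula: S_i = -30 - 14*i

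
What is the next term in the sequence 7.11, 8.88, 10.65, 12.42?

Differences: 8.88 - 7.11 = 1.77
This is an arithmetic sequence with common difference d = 1.77.
Next term = 12.42 + 1.77 = 14.19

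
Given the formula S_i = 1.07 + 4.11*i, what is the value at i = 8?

S_8 = 1.07 + 4.11*8 = 1.07 + 32.88 = 33.95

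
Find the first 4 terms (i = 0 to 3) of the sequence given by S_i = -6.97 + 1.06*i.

This is an arithmetic sequence.
i=0: S_0 = -6.97 + 1.06*0 = -6.97
i=1: S_1 = -6.97 + 1.06*1 = -5.91
i=2: S_2 = -6.97 + 1.06*2 = -4.85
i=3: S_3 = -6.97 + 1.06*3 = -3.79
The first 4 terms are: [-6.97, -5.91, -4.85, -3.79]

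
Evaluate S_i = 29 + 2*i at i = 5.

S_5 = 29 + 2*5 = 29 + 10 = 39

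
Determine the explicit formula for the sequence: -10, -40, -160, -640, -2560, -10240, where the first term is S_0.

Check ratios: -40 / -10 = 4.0
Common ratio r = 4.
First term a = -10.
Formula: S_i = -10 * 4^i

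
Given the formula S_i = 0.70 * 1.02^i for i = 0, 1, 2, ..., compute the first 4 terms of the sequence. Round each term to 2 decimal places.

This is a geometric sequence.
i=0: S_0 = 0.7 * 1.02^0 = 0.7
i=1: S_1 = 0.7 * 1.02^1 ≈ 0.71
i=2: S_2 = 0.7 * 1.02^2 ≈ 0.73
i=3: S_3 = 0.7 * 1.02^3 ≈ 0.74
The first 4 terms are: [0.7, 0.71, 0.73, 0.74]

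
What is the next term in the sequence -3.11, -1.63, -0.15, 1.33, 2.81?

Differences: -1.63 - -3.11 = 1.48
This is an arithmetic sequence with common difference d = 1.48.
Next term = 2.81 + 1.48 = 4.29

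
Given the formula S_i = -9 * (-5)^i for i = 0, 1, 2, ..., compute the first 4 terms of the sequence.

This is a geometric sequence.
i=0: S_0 = -9 * (-5)^0 = -9
i=1: S_1 = -9 * (-5)^1 = 45
i=2: S_2 = -9 * (-5)^2 = -225
i=3: S_3 = -9 * (-5)^3 = 1125
The first 4 terms are: [-9, 45, -225, 1125]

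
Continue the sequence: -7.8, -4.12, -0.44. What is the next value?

Differences: -4.12 - -7.8 = 3.68
This is an arithmetic sequence with common difference d = 3.68.
Next term = -0.44 + 3.68 = 3.24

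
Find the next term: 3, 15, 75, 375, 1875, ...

Ratios: 15 / 3 = 5.0
This is a geometric sequence with common ratio r = 5.
Next term = 1875 * 5 = 9375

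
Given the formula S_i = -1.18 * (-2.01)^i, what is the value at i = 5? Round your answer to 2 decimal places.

S_5 = -1.18 * (-2.01)^5 ≈ -1.18 * -32.808 ≈ 38.71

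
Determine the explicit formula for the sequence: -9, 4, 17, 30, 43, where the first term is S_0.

Check differences: 4 - -9 = 13
17 - 4 = 13
Common difference d = 13.
First term a = -9.
Formula: S_i = -9 + 13*i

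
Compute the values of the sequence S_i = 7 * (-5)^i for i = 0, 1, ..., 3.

This is a geometric sequence.
i=0: S_0 = 7 * (-5)^0 = 7
i=1: S_1 = 7 * (-5)^1 = -35
i=2: S_2 = 7 * (-5)^2 = 175
i=3: S_3 = 7 * (-5)^3 = -875
The first 4 terms are: [7, -35, 175, -875]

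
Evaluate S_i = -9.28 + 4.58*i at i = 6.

S_6 = -9.28 + 4.58*6 = -9.28 + 27.48 = 18.2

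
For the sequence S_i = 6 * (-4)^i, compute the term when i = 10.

S_10 = 6 * (-4)^10 = 6 * 1048576 = 6291456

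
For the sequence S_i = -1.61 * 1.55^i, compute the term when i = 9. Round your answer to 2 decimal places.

S_9 = -1.61 * 1.55^9 ≈ -1.61 * 51.6399 ≈ -83.14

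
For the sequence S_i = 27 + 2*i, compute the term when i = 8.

S_8 = 27 + 2*8 = 27 + 16 = 43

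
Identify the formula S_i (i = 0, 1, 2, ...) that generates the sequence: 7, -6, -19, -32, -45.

Check differences: -6 - 7 = -13
-19 - -6 = -13
Common difference d = -13.
First term a = 7.
Formula: S_i = 7 - 13*i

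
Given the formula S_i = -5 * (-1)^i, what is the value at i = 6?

S_6 = -5 * (-1)^6 = -5 * 1 = -5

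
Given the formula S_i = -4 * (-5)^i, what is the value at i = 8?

S_8 = -4 * (-5)^8 = -4 * 390625 = -1562500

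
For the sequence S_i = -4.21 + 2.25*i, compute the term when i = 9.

S_9 = -4.21 + 2.25*9 = -4.21 + 20.25 = 16.04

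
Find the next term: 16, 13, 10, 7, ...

Differences: 13 - 16 = -3
This is an arithmetic sequence with common difference d = -3.
Next term = 7 + -3 = 4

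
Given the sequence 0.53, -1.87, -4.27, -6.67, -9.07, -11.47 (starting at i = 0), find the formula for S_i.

Check differences: -1.87 - 0.53 = -2.4
-4.27 - -1.87 = -2.4
Common difference d = -2.4.
First term a = 0.53.
Formula: S_i = 0.53 - 2.40*i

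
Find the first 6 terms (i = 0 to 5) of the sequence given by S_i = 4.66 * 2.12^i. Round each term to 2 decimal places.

This is a geometric sequence.
i=0: S_0 = 4.66 * 2.12^0 = 4.66
i=1: S_1 = 4.66 * 2.12^1 ≈ 9.88
i=2: S_2 = 4.66 * 2.12^2 ≈ 20.94
i=3: S_3 = 4.66 * 2.12^3 ≈ 44.4
i=4: S_4 = 4.66 * 2.12^4 ≈ 94.13
i=5: S_5 = 4.66 * 2.12^5 ≈ 199.56
The first 6 terms are: [4.66, 9.88, 20.94, 44.4, 94.13, 199.56]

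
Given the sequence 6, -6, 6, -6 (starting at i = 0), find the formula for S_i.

Check ratios: -6 / 6 = -1.0
Common ratio r = -1.
First term a = 6.
Formula: S_i = 6 * (-1)^i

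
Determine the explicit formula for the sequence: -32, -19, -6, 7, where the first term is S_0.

Check differences: -19 - -32 = 13
-6 - -19 = 13
Common difference d = 13.
First term a = -32.
Formula: S_i = -32 + 13*i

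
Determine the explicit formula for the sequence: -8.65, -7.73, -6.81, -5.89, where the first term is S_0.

Check differences: -7.73 - -8.65 = 0.92
-6.81 - -7.73 = 0.92
Common difference d = 0.92.
First term a = -8.65.
Formula: S_i = -8.65 + 0.92*i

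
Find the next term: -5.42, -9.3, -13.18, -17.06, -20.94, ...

Differences: -9.3 - -5.42 = -3.88
This is an arithmetic sequence with common difference d = -3.88.
Next term = -20.94 + -3.88 = -24.82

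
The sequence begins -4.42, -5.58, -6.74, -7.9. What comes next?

Differences: -5.58 - -4.42 = -1.16
This is an arithmetic sequence with common difference d = -1.16.
Next term = -7.9 + -1.16 = -9.06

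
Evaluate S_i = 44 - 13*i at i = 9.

S_9 = 44 + -13*9 = 44 + -117 = -73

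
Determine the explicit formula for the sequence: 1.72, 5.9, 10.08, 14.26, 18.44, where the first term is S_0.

Check differences: 5.9 - 1.72 = 4.18
10.08 - 5.9 = 4.18
Common difference d = 4.18.
First term a = 1.72.
Formula: S_i = 1.72 + 4.18*i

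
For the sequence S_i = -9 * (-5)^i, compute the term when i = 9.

S_9 = -9 * (-5)^9 = -9 * -1953125 = 17578125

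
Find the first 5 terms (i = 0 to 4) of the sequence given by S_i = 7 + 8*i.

This is an arithmetic sequence.
i=0: S_0 = 7 + 8*0 = 7
i=1: S_1 = 7 + 8*1 = 15
i=2: S_2 = 7 + 8*2 = 23
i=3: S_3 = 7 + 8*3 = 31
i=4: S_4 = 7 + 8*4 = 39
The first 5 terms are: [7, 15, 23, 31, 39]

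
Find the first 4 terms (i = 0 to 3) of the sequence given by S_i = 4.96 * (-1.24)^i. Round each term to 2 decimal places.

This is a geometric sequence.
i=0: S_0 = 4.96 * (-1.24)^0 = 4.96
i=1: S_1 = 4.96 * (-1.24)^1 ≈ -6.15
i=2: S_2 = 4.96 * (-1.24)^2 ≈ 7.63
i=3: S_3 = 4.96 * (-1.24)^3 ≈ -9.46
The first 4 terms are: [4.96, -6.15, 7.63, -9.46]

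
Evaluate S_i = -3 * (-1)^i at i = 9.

S_9 = -3 * (-1)^9 = -3 * -1 = 3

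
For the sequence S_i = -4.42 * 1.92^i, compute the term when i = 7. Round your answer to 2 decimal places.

S_7 = -4.42 * 1.92^7 ≈ -4.42 * 96.1853 ≈ -425.14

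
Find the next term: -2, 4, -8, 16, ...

Ratios: 4 / -2 = -2.0
This is a geometric sequence with common ratio r = -2.
Next term = 16 * -2 = -32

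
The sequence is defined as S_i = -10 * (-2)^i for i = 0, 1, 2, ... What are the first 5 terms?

This is a geometric sequence.
i=0: S_0 = -10 * (-2)^0 = -10
i=1: S_1 = -10 * (-2)^1 = 20
i=2: S_2 = -10 * (-2)^2 = -40
i=3: S_3 = -10 * (-2)^3 = 80
i=4: S_4 = -10 * (-2)^4 = -160
The first 5 terms are: [-10, 20, -40, 80, -160]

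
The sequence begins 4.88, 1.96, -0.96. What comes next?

Differences: 1.96 - 4.88 = -2.92
This is an arithmetic sequence with common difference d = -2.92.
Next term = -0.96 + -2.92 = -3.88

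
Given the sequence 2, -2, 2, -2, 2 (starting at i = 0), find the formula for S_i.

Check ratios: -2 / 2 = -1.0
Common ratio r = -1.
First term a = 2.
Formula: S_i = 2 * (-1)^i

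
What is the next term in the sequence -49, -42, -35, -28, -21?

Differences: -42 - -49 = 7
This is an arithmetic sequence with common difference d = 7.
Next term = -21 + 7 = -14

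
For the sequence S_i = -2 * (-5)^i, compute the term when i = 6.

S_6 = -2 * (-5)^6 = -2 * 15625 = -31250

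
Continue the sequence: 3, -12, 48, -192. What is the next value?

Ratios: -12 / 3 = -4.0
This is a geometric sequence with common ratio r = -4.
Next term = -192 * -4 = 768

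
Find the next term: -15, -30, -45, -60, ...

Differences: -30 - -15 = -15
This is an arithmetic sequence with common difference d = -15.
Next term = -60 + -15 = -75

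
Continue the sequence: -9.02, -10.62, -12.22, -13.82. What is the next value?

Differences: -10.62 - -9.02 = -1.6
This is an arithmetic sequence with common difference d = -1.6.
Next term = -13.82 + -1.6 = -15.42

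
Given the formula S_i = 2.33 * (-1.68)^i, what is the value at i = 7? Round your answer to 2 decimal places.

S_7 = 2.33 * (-1.68)^7 ≈ 2.33 * -37.7716 ≈ -88.01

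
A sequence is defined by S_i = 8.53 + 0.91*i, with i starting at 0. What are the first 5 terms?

This is an arithmetic sequence.
i=0: S_0 = 8.53 + 0.91*0 = 8.53
i=1: S_1 = 8.53 + 0.91*1 = 9.44
i=2: S_2 = 8.53 + 0.91*2 = 10.35
i=3: S_3 = 8.53 + 0.91*3 = 11.26
i=4: S_4 = 8.53 + 0.91*4 = 12.17
The first 5 terms are: [8.53, 9.44, 10.35, 11.26, 12.17]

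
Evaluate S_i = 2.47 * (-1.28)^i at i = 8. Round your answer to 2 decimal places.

S_8 = 2.47 * (-1.28)^8 ≈ 2.47 * 7.2058 ≈ 17.8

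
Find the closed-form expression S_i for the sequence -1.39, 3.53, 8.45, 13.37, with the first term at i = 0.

Check differences: 3.53 - -1.39 = 4.92
8.45 - 3.53 = 4.92
Common difference d = 4.92.
First term a = -1.39.
Formula: S_i = -1.39 + 4.92*i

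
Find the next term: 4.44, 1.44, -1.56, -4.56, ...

Differences: 1.44 - 4.44 = -3.0
This is an arithmetic sequence with common difference d = -3.0.
Next term = -4.56 + -3.0 = -7.56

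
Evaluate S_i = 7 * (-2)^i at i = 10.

S_10 = 7 * (-2)^10 = 7 * 1024 = 7168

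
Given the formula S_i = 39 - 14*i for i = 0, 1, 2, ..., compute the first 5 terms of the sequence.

This is an arithmetic sequence.
i=0: S_0 = 39 + -14*0 = 39
i=1: S_1 = 39 + -14*1 = 25
i=2: S_2 = 39 + -14*2 = 11
i=3: S_3 = 39 + -14*3 = -3
i=4: S_4 = 39 + -14*4 = -17
The first 5 terms are: [39, 25, 11, -3, -17]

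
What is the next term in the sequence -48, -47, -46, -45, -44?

Differences: -47 - -48 = 1
This is an arithmetic sequence with common difference d = 1.
Next term = -44 + 1 = -43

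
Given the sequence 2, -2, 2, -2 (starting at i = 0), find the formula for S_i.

Check ratios: -2 / 2 = -1.0
Common ratio r = -1.
First term a = 2.
Formula: S_i = 2 * (-1)^i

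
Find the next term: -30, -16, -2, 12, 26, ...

Differences: -16 - -30 = 14
This is an arithmetic sequence with common difference d = 14.
Next term = 26 + 14 = 40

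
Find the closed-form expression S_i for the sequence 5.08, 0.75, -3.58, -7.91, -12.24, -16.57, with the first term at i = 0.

Check differences: 0.75 - 5.08 = -4.33
-3.58 - 0.75 = -4.33
Common difference d = -4.33.
First term a = 5.08.
Formula: S_i = 5.08 - 4.33*i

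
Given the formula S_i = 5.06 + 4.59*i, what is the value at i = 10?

S_10 = 5.06 + 4.59*10 = 5.06 + 45.9 = 50.96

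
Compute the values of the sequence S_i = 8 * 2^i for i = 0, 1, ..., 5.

This is a geometric sequence.
i=0: S_0 = 8 * 2^0 = 8
i=1: S_1 = 8 * 2^1 = 16
i=2: S_2 = 8 * 2^2 = 32
i=3: S_3 = 8 * 2^3 = 64
i=4: S_4 = 8 * 2^4 = 128
i=5: S_5 = 8 * 2^5 = 256
The first 6 terms are: [8, 16, 32, 64, 128, 256]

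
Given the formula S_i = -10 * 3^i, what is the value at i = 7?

S_7 = -10 * 3^7 = -10 * 2187 = -21870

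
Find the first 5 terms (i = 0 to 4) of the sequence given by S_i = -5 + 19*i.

This is an arithmetic sequence.
i=0: S_0 = -5 + 19*0 = -5
i=1: S_1 = -5 + 19*1 = 14
i=2: S_2 = -5 + 19*2 = 33
i=3: S_3 = -5 + 19*3 = 52
i=4: S_4 = -5 + 19*4 = 71
The first 5 terms are: [-5, 14, 33, 52, 71]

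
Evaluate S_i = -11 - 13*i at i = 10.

S_10 = -11 + -13*10 = -11 + -130 = -141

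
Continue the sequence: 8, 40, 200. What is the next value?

Ratios: 40 / 8 = 5.0
This is a geometric sequence with common ratio r = 5.
Next term = 200 * 5 = 1000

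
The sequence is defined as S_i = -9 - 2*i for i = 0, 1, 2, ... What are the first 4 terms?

This is an arithmetic sequence.
i=0: S_0 = -9 + -2*0 = -9
i=1: S_1 = -9 + -2*1 = -11
i=2: S_2 = -9 + -2*2 = -13
i=3: S_3 = -9 + -2*3 = -15
The first 4 terms are: [-9, -11, -13, -15]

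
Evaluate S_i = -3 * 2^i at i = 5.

S_5 = -3 * 2^5 = -3 * 32 = -96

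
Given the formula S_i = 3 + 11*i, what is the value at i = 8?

S_8 = 3 + 11*8 = 3 + 88 = 91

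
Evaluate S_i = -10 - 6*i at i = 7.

S_7 = -10 + -6*7 = -10 + -42 = -52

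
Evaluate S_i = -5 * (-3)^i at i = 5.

S_5 = -5 * (-3)^5 = -5 * -243 = 1215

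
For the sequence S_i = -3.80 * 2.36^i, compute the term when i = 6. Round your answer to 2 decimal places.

S_6 = -3.8 * 2.36^6 ≈ -3.8 * 172.7715 ≈ -656.53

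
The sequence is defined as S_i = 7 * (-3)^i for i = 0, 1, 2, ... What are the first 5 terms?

This is a geometric sequence.
i=0: S_0 = 7 * (-3)^0 = 7
i=1: S_1 = 7 * (-3)^1 = -21
i=2: S_2 = 7 * (-3)^2 = 63
i=3: S_3 = 7 * (-3)^3 = -189
i=4: S_4 = 7 * (-3)^4 = 567
The first 5 terms are: [7, -21, 63, -189, 567]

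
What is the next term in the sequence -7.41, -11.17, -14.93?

Differences: -11.17 - -7.41 = -3.76
This is an arithmetic sequence with common difference d = -3.76.
Next term = -14.93 + -3.76 = -18.69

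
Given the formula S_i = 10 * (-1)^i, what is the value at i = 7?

S_7 = 10 * (-1)^7 = 10 * -1 = -10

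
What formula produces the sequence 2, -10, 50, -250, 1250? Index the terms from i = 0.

Check ratios: -10 / 2 = -5.0
Common ratio r = -5.
First term a = 2.
Formula: S_i = 2 * (-5)^i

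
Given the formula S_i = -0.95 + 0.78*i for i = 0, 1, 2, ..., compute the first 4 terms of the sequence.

This is an arithmetic sequence.
i=0: S_0 = -0.95 + 0.78*0 = -0.95
i=1: S_1 = -0.95 + 0.78*1 = -0.17
i=2: S_2 = -0.95 + 0.78*2 = 0.61
i=3: S_3 = -0.95 + 0.78*3 = 1.39
The first 4 terms are: [-0.95, -0.17, 0.61, 1.39]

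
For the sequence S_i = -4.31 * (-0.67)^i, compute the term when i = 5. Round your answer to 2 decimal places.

S_5 = -4.31 * (-0.67)^5 ≈ -4.31 * -0.135 ≈ 0.58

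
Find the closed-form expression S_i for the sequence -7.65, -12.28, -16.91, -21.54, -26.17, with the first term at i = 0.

Check differences: -12.28 - -7.65 = -4.63
-16.91 - -12.28 = -4.63
Common difference d = -4.63.
First term a = -7.65.
Formula: S_i = -7.65 - 4.63*i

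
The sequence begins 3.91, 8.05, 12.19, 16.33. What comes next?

Differences: 8.05 - 3.91 = 4.14
This is an arithmetic sequence with common difference d = 4.14.
Next term = 16.33 + 4.14 = 20.47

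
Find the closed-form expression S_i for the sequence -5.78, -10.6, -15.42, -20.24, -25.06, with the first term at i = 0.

Check differences: -10.6 - -5.78 = -4.82
-15.42 - -10.6 = -4.82
Common difference d = -4.82.
First term a = -5.78.
Formula: S_i = -5.78 - 4.82*i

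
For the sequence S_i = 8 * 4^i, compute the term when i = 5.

S_5 = 8 * 4^5 = 8 * 1024 = 8192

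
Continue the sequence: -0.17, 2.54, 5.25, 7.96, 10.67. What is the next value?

Differences: 2.54 - -0.17 = 2.71
This is an arithmetic sequence with common difference d = 2.71.
Next term = 10.67 + 2.71 = 13.38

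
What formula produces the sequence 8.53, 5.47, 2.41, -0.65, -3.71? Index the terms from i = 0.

Check differences: 5.47 - 8.53 = -3.06
2.41 - 5.47 = -3.06
Common difference d = -3.06.
First term a = 8.53.
Formula: S_i = 8.53 - 3.06*i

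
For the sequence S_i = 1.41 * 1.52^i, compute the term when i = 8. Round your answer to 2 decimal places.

S_8 = 1.41 * 1.52^8 ≈ 1.41 * 28.4937 ≈ 40.18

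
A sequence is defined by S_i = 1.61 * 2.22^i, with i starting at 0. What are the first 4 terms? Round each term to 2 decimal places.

This is a geometric sequence.
i=0: S_0 = 1.61 * 2.22^0 = 1.61
i=1: S_1 = 1.61 * 2.22^1 ≈ 3.57
i=2: S_2 = 1.61 * 2.22^2 ≈ 7.93
i=3: S_3 = 1.61 * 2.22^3 ≈ 17.62
The first 4 terms are: [1.61, 3.57, 7.93, 17.62]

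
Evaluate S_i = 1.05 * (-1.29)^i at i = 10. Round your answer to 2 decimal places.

S_10 = 1.05 * (-1.29)^10 ≈ 1.05 * 12.7614 ≈ 13.4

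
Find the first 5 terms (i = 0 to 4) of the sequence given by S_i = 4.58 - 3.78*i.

This is an arithmetic sequence.
i=0: S_0 = 4.58 + -3.78*0 = 4.58
i=1: S_1 = 4.58 + -3.78*1 = 0.8
i=2: S_2 = 4.58 + -3.78*2 = -2.98
i=3: S_3 = 4.58 + -3.78*3 = -6.76
i=4: S_4 = 4.58 + -3.78*4 = -10.54
The first 5 terms are: [4.58, 0.8, -2.98, -6.76, -10.54]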